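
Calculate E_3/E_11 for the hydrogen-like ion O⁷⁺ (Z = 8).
13.444

Using E_n = -13.6057 Z² / n² eV with Z = 8:

E_3 = -13.6057 × 8² / 3² = -870.7648 / 9 = -96.751644444 eV
E_11 = -13.6057 × 8² / 11² = -870.7648 / 121 = -7.196403306 eV

The ratio is:
E_3/E_11 = (-96.751644444) / (-7.196403306)
E_3/E_11 = (-870.7648/9) / (-870.7648/121)
E_3/E_11 = 121/9
E_3/E_11 = 13.444
(Note: the Z² factors cancel in the ratio.)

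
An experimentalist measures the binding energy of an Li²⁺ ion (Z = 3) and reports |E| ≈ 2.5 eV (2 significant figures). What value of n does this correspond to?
n = 7

The exact energy levels follow E_n = -13.6057 Z² / n² eV with Z = 3.

The measured value (-2.5 eV) is reported to only 2 significant figures, so we must test candidate n values and see which one matches to that precision.

Candidate energies:
  n = 5:  E = -13.6057 × 3² / 5² = -4.89805 eV
  n = 6:  E = -13.6057 × 3² / 6² = -3.40143 eV
  n = 7:  E = -13.6057 × 3² / 7² = -2.49901 eV  ← matches
  n = 8:  E = -13.6057 × 3² / 8² = -1.91330 eV
  n = 9:  E = -13.6057 × 3² / 9² = -1.51174 eV

Checking against the measurement of -2.5 eV (2 sig figs), only n = 7 agrees:
E_7 = -2.49901 eV, which rounds to -2.5 eV ✓

Therefore n = 7.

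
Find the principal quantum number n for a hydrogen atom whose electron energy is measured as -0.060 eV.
n = 15

The exact energy levels follow E_n = -13.6057 eV / n².

The measured value (-0.060 eV) is reported to only 2 significant figures, so we must test candidate n values and see which one matches to that precision.

Candidate energies:
  n = 13:  E = -13.6057/13² = -0.08051 eV
  n = 14:  E = -13.6057/14² = -0.06942 eV
  n = 15:  E = -13.6057/15² = -0.06047 eV  ← matches
  n = 16:  E = -13.6057/16² = -0.05315 eV
  n = 17:  E = -13.6057/17² = -0.04708 eV

Checking against the measurement of -0.060 eV (2 sig figs), only n = 15 agrees:
E_15 = -0.06047 eV, which rounds to -0.060 eV ✓

Therefore n = 15.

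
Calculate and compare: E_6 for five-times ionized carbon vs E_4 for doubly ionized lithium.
C⁵⁺ at n = 6 (E = -13.606 eV)

Using E_n = -13.6057 Z² / n² eV:

C⁵⁺ (Z = 6) at n = 6:
E = -13.6057 × 6² / 6² = -13.6057 × 36 / 36 = -13.605700 eV

Li²⁺ (Z = 3) at n = 4:
E = -13.6057 × 3² / 4² = -13.6057 × 9 / 16 = -7.653206 eV

Since -13.605700 eV < -7.653206 eV,
C⁵⁺ at n = 6 is more tightly bound (requires more energy to ionize).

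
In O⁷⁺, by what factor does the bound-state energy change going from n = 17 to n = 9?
3.56790

Using E_n = -13.6057 Z² / n² eV with Z = 8:

E_9 = -13.6057 × 8² / 9² = -870.7648 / 81 = -10.75018271605 eV
E_17 = -13.6057 × 8² / 17² = -870.7648 / 289 = -3.01302698962 eV

The ratio is:
E_9/E_17 = (-10.75018271605) / (-3.01302698962)
E_9/E_17 = (-870.7648/81) / (-870.7648/289)
E_9/E_17 = 289/81
E_9/E_17 = 3.56790
(Note: the Z² factors cancel in the ratio.)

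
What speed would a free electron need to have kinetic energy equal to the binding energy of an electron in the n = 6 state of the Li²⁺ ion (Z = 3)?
1.09385e+06 m/s (or 0.365% of c)

The binding energy at n = 6 for Li²⁺ is:
E_6 = -13.6057 × 3²/6² = -3.40142500 eV
|E_6| = 3.40142500 eV

Convert to Joules:
KE = 3.40142500 eV × (1.602177 × 10⁻¹⁹ J/eV) = 5.4496849e-19 J

Using KE = ½mv²:
v = √(2·KE/m_e)
v = √(2 × 5.4496849e-19 J / 9.10938 × 10⁻³¹ kg)
v = 1.09385e+06 m/s

This is approximately 0.365% the speed of light.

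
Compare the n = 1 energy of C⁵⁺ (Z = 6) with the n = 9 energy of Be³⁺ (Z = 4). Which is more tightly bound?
C⁵⁺ at n = 1 (E = -489.81 eV)

Using E_n = -13.6057 Z² / n² eV:

C⁵⁺ (Z = 6) at n = 1:
E = -13.6057 × 6² / 1² = -13.6057 × 36 / 1 = -489.80520 eV

Be³⁺ (Z = 4) at n = 9:
E = -13.6057 × 4² / 9² = -13.6057 × 16 / 81 = -2.68755 eV

Since -489.80520 eV < -2.68755 eV,
C⁵⁺ at n = 1 is more tightly bound (requires more energy to ionize).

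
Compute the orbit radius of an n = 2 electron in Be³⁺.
0.0529 nm (or 0.5292 Å)

The Bohr radius formula is:
r_n = n² a₀ / Z

where a₀ = 0.0529177 nm is the Bohr radius.

For Be³⁺ (Z = 4) at n = 2:
r_2 = 2² × 0.0529177 nm / 4
r_2 = 4 × 0.0529177 nm / 4
r_2 = 0.21167 nm / 4
r_2 = 0.0529 nm

The electron orbits at approximately 0.0529 nm from the nucleus.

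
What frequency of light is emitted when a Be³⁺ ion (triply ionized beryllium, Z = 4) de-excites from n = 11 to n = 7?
6.39e+14 Hz

First, find the transition energy:
E_11 = -13.6057 × 4² / 11² = -1.79910 eV
E_7 = -13.6057 × 4² / 7² = -4.44268 eV
|ΔE| = |E_7 - E_11| = 2.64358 eV

Convert to Joules: E = 2.64358 eV × (1.602177 × 10⁻¹⁹ J/eV) = 4.2355e-19 J

Using E = hf:
f = E/h = 4.2355e-19 J / (6.62607 × 10⁻³⁴ J·s)
f = 6.39e+14 Hz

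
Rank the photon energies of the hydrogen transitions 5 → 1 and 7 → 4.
5 → 1

Calculate the energy for each transition:

Transition 5 → 1:
ΔE₁ = |E_1 - E_5| = |-13.6057/1² - (-13.6057/5²)|
ΔE₁ = |-13.605700000000 - (-0.544228000000)| = 13.061472000 eV

Transition 7 → 4:
ΔE₂ = |E_4 - E_7| = |-13.6057/4² - (-13.6057/7²)|
ΔE₂ = |-0.850356250000 - (-0.277667346939)| = 0.572688903 eV

Since 13.061472000 eV > 0.572688903 eV, the transition 5 → 1 emits the more energetic photon.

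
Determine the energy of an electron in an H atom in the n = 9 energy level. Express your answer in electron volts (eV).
-0.168 eV

The energy levels of a hydrogen-like atom are given by:
E_n = -13.6057 eV / n²

For n = 9:
E_9 = -13.6057 eV / 9²
E_9 = -13.6057 eV / 81
E_9 = -0.168 eV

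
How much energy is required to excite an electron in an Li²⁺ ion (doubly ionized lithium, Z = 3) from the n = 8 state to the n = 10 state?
0.69 eV

The energy levels of a hydrogen-like atom are E_n = -13.6057 Z² eV / n².

Energy at n = 8: E_8 = -13.6057 × 3² / 8² = -1.91330 eV
Energy at n = 10: E_10 = -13.6057 × 3² / 10² = -1.22451 eV

The excitation energy is the difference:
ΔE = E_10 - E_8
ΔE = -1.22451 - (-1.91330)
ΔE = 0.69 eV

Since this is positive, energy must be absorbed (photon absorption).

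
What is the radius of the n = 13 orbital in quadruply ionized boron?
1.7886 nm (or 17.8862 Å)

The Bohr radius formula is:
r_n = n² a₀ / Z

where a₀ = 0.0529177 nm is the Bohr radius.

For B⁴⁺ (Z = 5) at n = 13:
r_13 = 13² × 0.0529177 nm / 5
r_13 = 169 × 0.0529177 nm / 5
r_13 = 8.94309 nm / 5
r_13 = 1.7886 nm

The electron orbits at approximately 1.7886 nm from the nucleus.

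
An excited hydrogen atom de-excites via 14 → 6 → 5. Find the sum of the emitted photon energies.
0.47481 eV

The energy levels of hydrogen are E_n = -13.6057 / n² eV.

First transition (14 → 6):
ΔE₁ = |E_6 - E_14|
ΔE₁ = |-0.37793611111 - (-0.06941683673)| = 0.30851927 eV

Second transition (6 → 5):
ΔE₂ = |E_5 - E_6|
ΔE₂ = |-0.54422800000 - (-0.37793611111)| = 0.16629189 eV

Total energy released:
E_total = ΔE₁ + ΔE₂ = 0.30851927 + 0.16629189 = 0.47481 eV

Note: This equals the direct transition 14 → 5: 0.47481 eV ✓
Energy is conserved regardless of the path taken.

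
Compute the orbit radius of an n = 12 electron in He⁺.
3.8101 nm (or 38.1008 Å)

The Bohr radius formula is:
r_n = n² a₀ / Z

where a₀ = 0.0529177 nm is the Bohr radius.

For He⁺ (Z = 2) at n = 12:
r_12 = 12² × 0.0529177 nm / 2
r_12 = 144 × 0.0529177 nm / 2
r_12 = 7.62015 nm / 2
r_12 = 3.8101 nm

The electron orbits at approximately 3.8101 nm from the nucleus.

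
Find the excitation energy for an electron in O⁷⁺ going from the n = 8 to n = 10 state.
4.898052 eV

The energy levels of a hydrogen-like atom are E_n = -13.6057 Z² eV / n².

Energy at n = 8: E_8 = -13.6057 × 8² / 8² = -13.605700000 eV
Energy at n = 10: E_10 = -13.6057 × 8² / 10² = -8.707648000 eV

The excitation energy is the difference:
ΔE = E_10 - E_8
ΔE = -8.707648000 - (-13.605700000)
ΔE = 4.898052 eV

Since this is positive, energy must be absorbed (photon absorption).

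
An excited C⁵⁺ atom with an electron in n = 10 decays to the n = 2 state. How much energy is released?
117.55325 eV

The energy levels are E_n = -13.6057 Z² eV / n².

Energy at n = 10: E_10 = -13.6057 × 6² / 10² = -4.89805200 eV
Energy at n = 2: E_2 = -13.6057 × 6² / 2² = -122.45130000 eV

For emission (electron falling to lower state), the photon energy is:
E_photon = E_10 - E_2 = |-4.89805200 - (-122.45130000)|
E_photon = 117.55325 eV

This energy is carried away by the emitted photon.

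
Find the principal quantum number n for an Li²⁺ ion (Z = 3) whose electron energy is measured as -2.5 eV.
n = 7

The exact energy levels follow E_n = -13.6057 Z² / n² eV with Z = 3.

The measured value (-2.5 eV) is reported to only 2 significant figures, so we must test candidate n values and see which one matches to that precision.

Candidate energies:
  n = 5:  E = -13.6057 × 3² / 5² = -4.89805 eV
  n = 6:  E = -13.6057 × 3² / 6² = -3.40143 eV
  n = 7:  E = -13.6057 × 3² / 7² = -2.49901 eV  ← matches
  n = 8:  E = -13.6057 × 3² / 8² = -1.91330 eV
  n = 9:  E = -13.6057 × 3² / 9² = -1.51174 eV

Checking against the measurement of -2.5 eV (2 sig figs), only n = 7 agrees:
E_7 = -2.49901 eV, which rounds to -2.5 eV ✓

Therefore n = 7.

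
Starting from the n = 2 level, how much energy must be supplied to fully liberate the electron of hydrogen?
3.401 eV

The ionization energy is the energy needed to remove the electron completely (n → ∞).

For hydrogen, E_n = -13.6057 eV / n².

At n = 2: E_2 = -13.6057 / 2² = -3.401425 eV
At n = ∞: E_∞ = 0 eV

Ionization energy = E_∞ - E_2 = 0 - (-3.401425) = 3.401425 eV
Ionization energy ≈ 3.401 eV

This is also called the binding energy of the electron in state n = 2.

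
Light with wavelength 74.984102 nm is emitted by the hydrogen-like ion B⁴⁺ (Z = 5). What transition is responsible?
n = 4 → n = 3

First, find the photon energy from the wavelength (hc = 1239.84 eV·nm):
E = hc/λ = 1239.84 eV·nm / 74.984102 nm = 16.534705 eV

The energy levels of B⁴⁺ satisfy E_n = -13.6057 × 5² / n² eV, so an emission n_i → n_f releases
ΔE = 13.6057 × 5² × (1/n_f² − 1/n_i²) eV.

Setting ΔE equal to the photon energy:
1/n_f² − 1/n_i² = 16.534705 / (13.6057 × 5²) = 0.048611112

Since 1/n_i² must be positive, we need 1/n_f² > 0.048611112, i.e. n_f ≤ 4. For each allowed n_f, solve n_i = (1/n_f² − 0.048611112)^(−1/2) and check whether it is a whole number:
  n_f = 1: 1/n_i² = 1.000000000 − 0.048611112 = 0.951388888 → n_i = 1.025  (not an integer) ✗
  n_f = 2: 1/n_i² = 0.250000000 − 0.048611112 = 0.201388888 → n_i = 2.228  (not an integer) ✗
  n_f = 3: 1/n_i² = 0.111111111 − 0.048611112 = 0.062499999 → n_i = 4.000  → integer, n_i = 4 ✓
  n_f = 4: 1/n_i² = 0.062500000 − 0.048611112 = 0.013888888 → n_i = 8.485  (not an integer) ✗

Only n_f = 3 gives an integer upper level, n_i = 4.

The transition is from n = 4 to n = 3 (emission).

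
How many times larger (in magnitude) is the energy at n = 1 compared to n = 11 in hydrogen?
121.000000

Using E_n = -13.6057 Z² / n² eV with Z = 1:

E_1 = -13.6057 / 1² = -13.6057 / 1 = -13.605700000000 eV
E_11 = -13.6057 / 11² = -13.6057 / 121 = -0.112443801653 eV

The ratio is:
E_1/E_11 = (-13.605700000000) / (-0.112443801653)
E_1/E_11 = (-13.6057/1) / (-13.6057/121)
E_1/E_11 = 121/1
E_1/E_11 = 121.000000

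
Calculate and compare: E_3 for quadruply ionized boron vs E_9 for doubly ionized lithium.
B⁴⁺ at n = 3 (E = -37.7936 eV)

Using E_n = -13.6057 Z² / n² eV:

B⁴⁺ (Z = 5) at n = 3:
E = -13.6057 × 5² / 3² = -13.6057 × 25 / 9 = -37.7936111 eV

Li²⁺ (Z = 3) at n = 9:
E = -13.6057 × 3² / 9² = -13.6057 × 9 / 81 = -1.5117444 eV

Since -37.7936111 eV < -1.5117444 eV,
B⁴⁺ at n = 3 is more tightly bound (requires more energy to ionize).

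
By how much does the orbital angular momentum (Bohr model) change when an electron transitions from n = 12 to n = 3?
9.49115e-34 J·s (or 9ℏ)

In the Bohr model, L_n = nℏ where ℏ = 1.0545718e-34 J·s.

L_12 = 12ℏ = 1.2654862e-33 J·s
L_3 = 3ℏ = 3.1637154e-34 J·s

ΔL = L_12 - L_3 = (12 - 3)ℏ = 9ℏ
ΔL = 9 × 1.0545718e-34 J·s = 9.49115e-34 J·s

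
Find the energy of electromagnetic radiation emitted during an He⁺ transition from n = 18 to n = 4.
3.233453 eV

The energy levels are E_n = -13.6057 Z² eV / n².

Energy at n = 18: E_18 = -13.6057 × 2² / 18² = -0.167971605 eV
Energy at n = 4: E_4 = -13.6057 × 2² / 4² = -3.401425000 eV

For emission (electron falling to lower state), the photon energy is:
E_photon = E_18 - E_4 = |-0.167971605 - (-3.401425000)|
E_photon = 3.233453 eV

This energy is carried away by the emitted photon.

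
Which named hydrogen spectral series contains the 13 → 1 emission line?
Lyman series

The spectral series in hydrogen are named based on the final (lower) energy level:
- Lyman series: n_final = 1 (ultraviolet)
- Balmer series: n_final = 2 (visible/near-UV)
- Paschen series: n_final = 3 (infrared)
- Brackett series: n_final = 4 (infrared)
- Pfund series: n_final = 5 (far infrared)

Since this transition ends at n = 1, it belongs to the Lyman series.

For reference, this 13 → 1 line has photon energy
ΔE = 13.6057 eV × (1/1² - 1/13²) = 13.5251929 eV,
corresponding to wavelength λ = hc/ΔE = 1239.84 eV·nm / 13.5251929 eV = 91.66893 nm in the ultraviolet region.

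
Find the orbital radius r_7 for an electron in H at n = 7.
2.5930 nm (or 25.9297 Å)

The Bohr radius formula is:
r_n = n² a₀ / Z

where a₀ = 0.0529177 nm is the Bohr radius.

For H (Z = 1) at n = 7:
r_7 = 7² × 0.0529177 nm / 1
r_7 = 49 × 0.0529177 nm / 1
r_7 = 2.59297 nm / 1
r_7 = 2.5930 nm

The electron orbits at approximately 2.5930 nm from the nucleus.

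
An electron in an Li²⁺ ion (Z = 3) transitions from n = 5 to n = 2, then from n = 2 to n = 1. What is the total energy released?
117.55325 eV

The energy levels of Li²⁺ are E_n = -13.6057 × 3² / n² eV.

First transition (5 → 2):
ΔE₁ = |E_2 - E_5|
ΔE₁ = |-30.61282500000 - (-4.89805200000)| = 25.71477300 eV

Second transition (2 → 1):
ΔE₂ = |E_1 - E_2|
ΔE₂ = |-122.45130000000 - (-30.61282500000)| = 91.83847500 eV

Total energy released:
E_total = ΔE₁ + ΔE₂ = 25.71477300 + 91.83847500 = 117.55325 eV

Note: This equals the direct transition 5 → 1: 117.55325 eV ✓
Energy is conserved regardless of the path taken.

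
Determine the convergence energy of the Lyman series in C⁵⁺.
489.80520 eV

The series limit corresponds to the transition from n = ∞ to n = 1.
This is the highest energy (shortest wavelength) transition in the Lyman series.

E_∞ = 0 eV
E_1 = -13.6057 × 6² / 1² = -489.80520 eV

Energy at series limit:
ΔE = E_∞ - E_1 = 0 - (-489.80520) = 489.80520 eV

This energy equals the ionization energy from the n = 1 state of C⁵⁺.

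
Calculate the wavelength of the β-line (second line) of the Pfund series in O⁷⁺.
72.68 nm

The lines of a series are numbered from the longest wavelength (smallest ΔE) outward; the second line is the transition from n = n_f + 2 to n_f.
The Pfund series has all transitions ending at n_f = 5.

For O⁷⁺ (Z = 8), the second line (β-line) is the jump from n = 7 to n = 5:
E_7 = -13.6057 × 8² / 7² = -17.7707 eV
E_5 = -13.6057 × 8² / 5² = -34.8306 eV
ΔE = E_7 - E_5 = 17.0599 eV

λ = hc/E = 1239.84 eV·nm / 17.0599 eV
λ = 72.68 nm

This is the β-line of the Pfund series in O⁷⁺.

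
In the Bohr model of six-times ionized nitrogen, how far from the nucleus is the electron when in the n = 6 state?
0.2721 nm (or 2.7215 Å)

The Bohr radius formula is:
r_n = n² a₀ / Z

where a₀ = 0.0529177 nm is the Bohr radius.

For N⁶⁺ (Z = 7) at n = 6:
r_6 = 6² × 0.0529177 nm / 7
r_6 = 36 × 0.0529177 nm / 7
r_6 = 1.90504 nm / 7
r_6 = 0.2721 nm

The electron orbits at approximately 0.2721 nm from the nucleus.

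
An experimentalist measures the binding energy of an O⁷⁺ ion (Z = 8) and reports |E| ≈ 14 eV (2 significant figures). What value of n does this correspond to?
n = 8

The exact energy levels follow E_n = -13.6057 Z² / n² eV with Z = 8.

The measured value (-14 eV) is reported to only 2 significant figures, so we must test candidate n values and see which one matches to that precision.

Candidate energies:
  n = 6:  E = -13.6057 × 8² / 6² = -24.18791 eV
  n = 7:  E = -13.6057 × 8² / 7² = -17.77071 eV
  n = 8:  E = -13.6057 × 8² / 8² = -13.60570 eV  ← matches
  n = 9:  E = -13.6057 × 8² / 9² = -10.75018 eV
  n = 10:  E = -13.6057 × 8² / 10² = -8.70765 eV

Checking against the measurement of -14 eV (2 sig figs), only n = 8 agrees:
E_8 = -13.60570 eV, which rounds to -14 eV ✓

Therefore n = 8.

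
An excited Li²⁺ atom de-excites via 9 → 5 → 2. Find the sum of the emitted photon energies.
29.10 eV

The energy levels of Li²⁺ are E_n = -13.6057 × 3² / n² eV.

First transition (9 → 5):
ΔE₁ = |E_5 - E_9|
ΔE₁ = |-4.89805200 - (-1.51174444)| = 3.38631 eV

Second transition (5 → 2):
ΔE₂ = |E_2 - E_5|
ΔE₂ = |-30.61282500 - (-4.89805200)| = 25.71477 eV

Total energy released:
E_total = ΔE₁ + ΔE₂ = 3.38631 + 25.71477 = 29.10 eV

Note: This equals the direct transition 9 → 2: 29.10 eV ✓
Energy is conserved regardless of the path taken.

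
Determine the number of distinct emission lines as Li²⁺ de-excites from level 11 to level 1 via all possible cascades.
55

The electron can occupy levels n = 1, 2, ..., 11 during de-excitation — that is m = 11 - 1 + 1 = 11 distinct levels.

The number of distinct spectral lines equals the number of ways to choose 2 of these m levels (each pair gives one possible emission transition):

Number of lines = m(m-1)/2 = 11×10/2 = 55

These correspond to all possible transitions between the 11 levels:
11 → 10, 11 → 9, 11 → 8, 11 → 7, 11 → 6, 11 → 5, 11 → 4, 11 → 3...

Each transition produces a photon with a unique energy (and thus wavelength). This count does not depend on Z.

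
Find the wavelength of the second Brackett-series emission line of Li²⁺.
291.6048 nm

The lines of a series are numbered from the longest wavelength (smallest ΔE) outward; the second line is the transition from n = n_f + 2 to n_f.
The Brackett series has all transitions ending at n_f = 4.

For Li²⁺ (Z = 3), the second line (β-line) is the jump from n = 6 to n = 4:
E_6 = -13.6057 × 3² / 6² = -3.40142500 eV
E_4 = -13.6057 × 3² / 4² = -7.65320625 eV
ΔE = E_6 - E_4 = 4.25178125 eV

λ = hc/E = 1239.84 eV·nm / 4.25178125 eV
λ = 291.6048 nm

This is the β-line of the Brackett series in Li²⁺.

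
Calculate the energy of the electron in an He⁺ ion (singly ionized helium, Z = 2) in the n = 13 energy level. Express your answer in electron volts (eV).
-0.3220 eV

The energy levels of a hydrogen-like atom are given by:
E_n = -13.6057 Z² / n² eV  (with Z = 2 for He⁺)

For n = 13:
E_13 = -13.6057 × 2² / 13²
E_13 = -13.6057 × 4 / 169
E_13 = -0.3220 eV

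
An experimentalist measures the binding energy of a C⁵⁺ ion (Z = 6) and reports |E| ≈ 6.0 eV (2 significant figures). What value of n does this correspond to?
n = 9

The exact energy levels follow E_n = -13.6057 Z² / n² eV with Z = 6.

The measured value (-6.0 eV) is reported to only 2 significant figures, so we must test candidate n values and see which one matches to that precision.

Candidate energies:
  n = 7:  E = -13.6057 × 6² / 7² = -9.99602 eV
  n = 8:  E = -13.6057 × 6² / 8² = -7.65321 eV
  n = 9:  E = -13.6057 × 6² / 9² = -6.04698 eV  ← matches
  n = 10:  E = -13.6057 × 6² / 10² = -4.89805 eV
  n = 11:  E = -13.6057 × 6² / 11² = -4.04798 eV

Checking against the measurement of -6.0 eV (2 sig figs), only n = 9 agrees:
E_9 = -6.04698 eV, which rounds to -6.0 eV ✓

Therefore n = 9.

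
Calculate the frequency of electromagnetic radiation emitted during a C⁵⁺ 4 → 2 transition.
2.2206e+16 Hz

First, find the transition energy:
E_4 = -13.6057 × 6² / 4² = -30.612825 eV
E_2 = -13.6057 × 6² / 2² = -122.451300 eV
|ΔE| = |E_2 - E_4| = 91.838475 eV

Convert to Joules: E = 91.838475 eV × (1.602177 × 10⁻¹⁹ J/eV) = 1.471415e-17 J

Using E = hf:
f = E/h = 1.471415e-17 J / (6.62607 × 10⁻³⁴ J·s)
f = 2.2206e+16 Hz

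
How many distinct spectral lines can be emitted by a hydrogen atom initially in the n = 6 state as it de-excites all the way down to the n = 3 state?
6

The electron can occupy levels n = 3, 4, ..., 6 during de-excitation — that is m = 6 - 3 + 1 = 4 distinct levels.

The number of distinct spectral lines equals the number of ways to choose 2 of these m levels (each pair gives one possible emission transition):

Number of lines = m(m-1)/2 = 4×3/2 = 6

These correspond to all possible transitions between the 4 levels:
6 → 5, 6 → 4, 6 → 3, 5 → 4, 5 → 3, 4 → 3

Each transition produces a photon with a unique energy (and thus wavelength). This count does not depend on Z.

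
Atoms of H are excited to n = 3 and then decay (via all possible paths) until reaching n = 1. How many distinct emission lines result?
3

The electron can occupy levels n = 1, 2, ..., 3 during de-excitation — that is m = 3 - 1 + 1 = 3 distinct levels.

The number of distinct spectral lines equals the number of ways to choose 2 of these m levels (each pair gives one possible emission transition):

Number of lines = m(m-1)/2 = 3×2/2 = 3

These correspond to all possible transitions between the 3 levels:
3 → 2, 3 → 1, 2 → 1

Each transition produces a photon with a unique energy (and thus wavelength). This count does not depend on Z.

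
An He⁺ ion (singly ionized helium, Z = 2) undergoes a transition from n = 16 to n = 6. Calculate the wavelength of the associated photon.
954.34 nm

First, find the transition energy using E_n = -13.6057 Z² / n² eV:
E_16 = -13.6057 × 2² / 16² = -0.212589 eV
E_6 = -13.6057 × 2² / 6² = -1.511744 eV

Photon energy: |ΔE| = |E_6 - E_16| = 1.299155 eV

Convert to wavelength using E = hc/λ with hc = 1239.84 eV·nm:
λ = hc/E = 1239.84 eV·nm / 1.299155 eV
λ = 954.34 nm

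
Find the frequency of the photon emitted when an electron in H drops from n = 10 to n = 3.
3.326e+14 Hz

First, find the transition energy:
E_10 = -13.6057 / 10² = -0.136057 eV
E_3 = -13.6057 / 3² = -1.511744 eV
|ΔE| = |E_3 - E_10| = 1.375687 eV

Convert to Joules: E = 1.375687 eV × (1.602177 × 10⁻¹⁹ J/eV) = 2.20409e-19 J

Using E = hf:
f = E/h = 2.20409e-19 J / (6.62607 × 10⁻³⁴ J·s)
f = 3.326e+14 Hz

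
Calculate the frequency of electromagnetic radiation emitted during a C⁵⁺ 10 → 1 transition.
1.17e+17 Hz

First, find the transition energy:
E_10 = -13.6057 × 6² / 10² = -4.89805200 eV
E_1 = -13.6057 × 6² / 1² = -489.80520000 eV
|ΔE| = |E_1 - E_10| = 484.90714800 eV

Convert to Joules: E = 484.90714800 eV × (1.602177 × 10⁻¹⁹ J/eV) = 7.7691e-17 J

Using E = hf:
f = E/h = 7.7691e-17 J / (6.62607 × 10⁻³⁴ J·s)
f = 1.17e+17 Hz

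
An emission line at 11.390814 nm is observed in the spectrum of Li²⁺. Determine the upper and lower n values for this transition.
n = 3 → n = 1

First, find the photon energy from the wavelength (hc = 1239.84 eV·nm):
E = hc/λ = 1239.84 eV·nm / 11.390814 nm = 108.84560 eV

The energy levels of Li²⁺ satisfy E_n = -13.6057 × 3² / n² eV, so an emission n_i → n_f releases
ΔE = 13.6057 × 3² × (1/n_f² − 1/n_i²) eV.

Setting ΔE equal to the photon energy:
1/n_f² − 1/n_i² = 108.84560 / (13.6057 × 3²) = 0.88888889

Since 1/n_i² must be positive, we need 1/n_f² > 0.88888889, i.e. n_f ≤ 1. For each allowed n_f, solve n_i = (1/n_f² − 0.88888889)^(−1/2) and check whether it is a whole number:
  n_f = 1: 1/n_i² = 1.00000000 − 0.88888889 = 0.11111111 → n_i = 3.000  → integer, n_i = 3 ✓

Only n_f = 1 gives an integer upper level, n_i = 3.

The transition is from n = 3 to n = 1 (emission).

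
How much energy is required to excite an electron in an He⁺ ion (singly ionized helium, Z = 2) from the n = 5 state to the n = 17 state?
1.9886 eV

The energy levels of a hydrogen-like atom are E_n = -13.6057 Z² eV / n².

Energy at n = 5: E_5 = -13.6057 × 2² / 5² = -2.1769120 eV
Energy at n = 17: E_17 = -13.6057 × 2² / 17² = -0.1883142 eV

The excitation energy is the difference:
ΔE = E_17 - E_5
ΔE = -0.1883142 - (-2.1769120)
ΔE = 1.9886 eV

Since this is positive, energy must be absorbed (photon absorption).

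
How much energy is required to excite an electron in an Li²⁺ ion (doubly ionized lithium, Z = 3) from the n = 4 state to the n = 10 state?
6.429 eV

The energy levels of a hydrogen-like atom are E_n = -13.6057 Z² eV / n².

Energy at n = 4: E_4 = -13.6057 × 3² / 4² = -7.653206 eV
Energy at n = 10: E_10 = -13.6057 × 3² / 10² = -1.224513 eV

The excitation energy is the difference:
ΔE = E_10 - E_4
ΔE = -1.224513 - (-7.653206)
ΔE = 6.429 eV

Since this is positive, energy must be absorbed (photon absorption).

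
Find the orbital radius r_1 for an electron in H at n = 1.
0.0529 nm (or 0.5292 Å)

The Bohr radius formula is:
r_n = n² a₀ / Z

where a₀ = 0.0529177 nm is the Bohr radius.

For H (Z = 1) at n = 1:
r_1 = 1² × 0.0529177 nm / 1
r_1 = 1 × 0.0529177 nm / 1
r_1 = 0.05292 nm / 1
r_1 = 0.0529 nm

The electron orbits at approximately 0.0529 nm from the nucleus.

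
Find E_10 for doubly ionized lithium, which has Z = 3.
-1.224513 eV

For hydrogen-like ions, the energy levels scale with Z²:
E_n = -13.6057 Z² / n² eV

For Li²⁺ (Z = 3) at n = 10:
E_10 = -13.6057 × 3² / 10²
E_10 = -13.6057 × 9 / 100
E_10 = -122.4513 / 100
E_10 = -1.224513 eV

The energy is 9 times more negative than hydrogen at the same n due to the stronger nuclear charge.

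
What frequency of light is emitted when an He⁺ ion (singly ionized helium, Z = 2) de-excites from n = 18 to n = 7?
2.28e+14 Hz

First, find the transition energy:
E_18 = -13.6057 × 2² / 18² = -0.167972 eV
E_7 = -13.6057 × 2² / 7² = -1.110669 eV
|ΔE| = |E_7 - E_18| = 0.942697 eV

Convert to Joules: E = 0.942697 eV × (1.602177 × 10⁻¹⁹ J/eV) = 1.5104e-19 J

Using E = hf:
f = E/h = 1.5104e-19 J / (6.62607 × 10⁻³⁴ J·s)
f = 2.28e+14 Hz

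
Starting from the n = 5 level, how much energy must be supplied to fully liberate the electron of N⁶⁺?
26.67 eV

The ionization energy is the energy needed to remove the electron completely (n → ∞).

For a hydrogen-like ion with Z = 7, E_n = -13.6057 Z² / n² eV.

At n = 5: E_5 = -13.6057 × 7² / 5² = -26.66717 eV
At n = ∞: E_∞ = 0 eV

Ionization energy = E_∞ - E_5 = 0 - (-26.66717) = 26.66717 eV
Ionization energy ≈ 26.67 eV

This is also called the binding energy of the electron in state n = 5.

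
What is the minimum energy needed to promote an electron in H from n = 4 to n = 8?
0.64 eV

The energy levels of a hydrogen-like atom are E_n = -13.6057 eV / n².

Energy at n = 4: E_4 = -13.6057 / 4² = -0.85036 eV
Energy at n = 8: E_8 = -13.6057 / 8² = -0.21259 eV

The excitation energy is the difference:
ΔE = E_8 - E_4
ΔE = -0.21259 - (-0.85036)
ΔE = 0.64 eV

Since this is positive, energy must be absorbed (photon absorption).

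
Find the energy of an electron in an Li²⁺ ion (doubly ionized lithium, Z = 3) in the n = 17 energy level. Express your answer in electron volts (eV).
-0.42 eV

The energy levels of a hydrogen-like atom are given by:
E_n = -13.6057 Z² / n² eV  (with Z = 3 for Li²⁺)

For n = 17:
E_17 = -13.6057 × 3² / 17²
E_17 = -13.6057 × 9 / 289
E_17 = -0.42 eV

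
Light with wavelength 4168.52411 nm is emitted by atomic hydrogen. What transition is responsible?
n = 13 → n = 6

First, find the photon energy from the wavelength (hc = 1239.84 eV·nm):
E = hc/λ = 1239.84 eV·nm / 4168.52411 nm = 0.29742901 eV

The energy levels of hydrogen satisfy E_n = -13.6057 / n² eV, so an emission n_i → n_f releases
ΔE = 13.6057 × (1/n_f² − 1/n_i²) eV.

Setting ΔE equal to the photon energy:
1/n_f² − 1/n_i² = 0.29742901 / 13.6057 = 0.021860618

Since 1/n_i² must be positive, we need 1/n_f² > 0.021860618, i.e. n_f ≤ 6. For each allowed n_f, solve n_i = (1/n_f² − 0.021860618)^(−1/2) and check whether it is a whole number:
  n_f = 1: 1/n_i² = 1.000000000 − 0.021860618 = 0.978139382 → n_i = 1.011  (not an integer) ✗
  n_f = 2: 1/n_i² = 0.250000000 − 0.021860618 = 0.228139382 → n_i = 2.094  (not an integer) ✗
  n_f = 3: 1/n_i² = 0.111111111 − 0.021860618 = 0.089250493 → n_i = 3.347  (not an integer) ✗
  n_f = 4: 1/n_i² = 0.062500000 − 0.021860618 = 0.040639382 → n_i = 4.961  (not an integer) ✗
  n_f = 5: 1/n_i² = 0.040000000 − 0.021860618 = 0.018139382 → n_i = 7.425  (not an integer) ✗
  n_f = 6: 1/n_i² = 0.027777778 − 0.021860618 = 0.005917160 → n_i = 13.000  → integer, n_i = 13 ✓

Only n_f = 6 gives an integer upper level, n_i = 13.

The transition is from n = 13 to n = 6 (emission).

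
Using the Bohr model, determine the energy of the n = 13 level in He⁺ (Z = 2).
-0.32203 eV

For hydrogen-like ions, the energy levels scale with Z²:
E_n = -13.6057 Z² / n² eV

For He⁺ (Z = 2) at n = 13:
E_13 = -13.6057 × 2² / 13²
E_13 = -13.6057 × 4 / 169
E_13 = -54.4228 / 169
E_13 = -0.32203 eV

The energy is 4 times more negative than hydrogen at the same n due to the stronger nuclear charge.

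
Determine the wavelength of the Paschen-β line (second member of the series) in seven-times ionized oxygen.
20.0229 nm

The lines of a series are numbered from the longest wavelength (smallest ΔE) outward; the second line is the transition from n = n_f + 2 to n_f.
The Paschen series has all transitions ending at n_f = 3.

For O⁷⁺ (Z = 8), the second line (β-line) is the jump from n = 5 to n = 3:
E_5 = -13.6057 × 8² / 5² = -34.830592 eV
E_3 = -13.6057 × 8² / 3² = -96.751644 eV
ΔE = E_5 - E_3 = 61.921052 eV

λ = hc/E = 1239.84 eV·nm / 61.921052 eV
λ = 20.0229 nm

This is the β-line of the Paschen series in O⁷⁺.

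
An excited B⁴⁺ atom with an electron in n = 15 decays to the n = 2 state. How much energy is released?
83.52 eV

The energy levels are E_n = -13.6057 Z² eV / n².

Energy at n = 15: E_15 = -13.6057 × 5² / 15² = -1.51174 eV
Energy at n = 2: E_2 = -13.6057 × 5² / 2² = -85.03563 eV

For emission (electron falling to lower state), the photon energy is:
E_photon = E_15 - E_2 = |-1.51174 - (-85.03563)|
E_photon = 83.52 eV

This energy is carried away by the emitted photon.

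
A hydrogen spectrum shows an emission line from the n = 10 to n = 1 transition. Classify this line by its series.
Lyman series

The spectral series in hydrogen are named based on the final (lower) energy level:
- Lyman series: n_final = 1 (ultraviolet)
- Balmer series: n_final = 2 (visible/near-UV)
- Paschen series: n_final = 3 (infrared)
- Brackett series: n_final = 4 (infrared)
- Pfund series: n_final = 5 (far infrared)

Since this transition ends at n = 1, it belongs to the Lyman series.

For reference, this 10 → 1 line has photon energy
ΔE = 13.6057 eV × (1/1² - 1/10²) = 13.4696430 eV,
corresponding to wavelength λ = hc/ΔE = 1239.84 eV·nm / 13.4696430 eV = 92.04698 nm in the ultraviolet region.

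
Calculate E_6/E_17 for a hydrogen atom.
8.03

Using E_n = -13.6057 Z² / n² eV with Z = 1:

E_6 = -13.6057 / 6² = -13.6057 / 36 = -0.37793611 eV
E_17 = -13.6057 / 17² = -13.6057 / 289 = -0.04707855 eV

The ratio is:
E_6/E_17 = (-0.37793611) / (-0.04707855)
E_6/E_17 = (-13.6057/36) / (-13.6057/289)
E_6/E_17 = 289/36
E_6/E_17 = 8.03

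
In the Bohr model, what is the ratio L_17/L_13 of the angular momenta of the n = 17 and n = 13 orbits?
1.3077

In the Bohr model, L_n = nℏ, so the ratio is purely the ratio of quantum numbers:

L_17/L_13 = 17ℏ / 13ℏ = 17/13 = 1.3077

The angular momentum scales linearly with n.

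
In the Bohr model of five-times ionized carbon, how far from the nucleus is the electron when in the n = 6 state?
0.3175 nm (or 3.1751 Å)

The Bohr radius formula is:
r_n = n² a₀ / Z

where a₀ = 0.0529177 nm is the Bohr radius.

For C⁵⁺ (Z = 6) at n = 6:
r_6 = 6² × 0.0529177 nm / 6
r_6 = 36 × 0.0529177 nm / 6
r_6 = 1.90504 nm / 6
r_6 = 0.3175 nm

The electron orbits at approximately 0.3175 nm from the nucleus.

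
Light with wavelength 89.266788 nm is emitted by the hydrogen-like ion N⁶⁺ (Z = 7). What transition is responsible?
n = 12 → n = 6

First, find the photon energy from the wavelength (hc = 1239.84 eV·nm):
E = hc/λ = 1239.84 eV·nm / 89.266788 nm = 13.889152 eV

The energy levels of N⁶⁺ satisfy E_n = -13.6057 × 7² / n² eV, so an emission n_i → n_f releases
ΔE = 13.6057 × 7² × (1/n_f² − 1/n_i²) eV.

Setting ΔE equal to the photon energy:
1/n_f² − 1/n_i² = 13.889152 / (13.6057 × 7²) = 0.020833333

Since 1/n_i² must be positive, we need 1/n_f² > 0.020833333, i.e. n_f ≤ 6. For each allowed n_f, solve n_i = (1/n_f² − 0.020833333)^(−1/2) and check whether it is a whole number:
  n_f = 1: 1/n_i² = 1.000000000 − 0.020833333 = 0.979166667 → n_i = 1.011  (not an integer) ✗
  n_f = 2: 1/n_i² = 0.250000000 − 0.020833333 = 0.229166667 → n_i = 2.089  (not an integer) ✗
  n_f = 3: 1/n_i² = 0.111111111 − 0.020833333 = 0.090277778 → n_i = 3.328  (not an integer) ✗
  n_f = 4: 1/n_i² = 0.062500000 − 0.020833333 = 0.041666667 → n_i = 4.899  (not an integer) ✗
  n_f = 5: 1/n_i² = 0.040000000 − 0.020833333 = 0.019166667 → n_i = 7.223  (not an integer) ✗
  n_f = 6: 1/n_i² = 0.027777778 − 0.020833333 = 0.006944445 → n_i = 12.000  → integer, n_i = 12 ✓

Only n_f = 6 gives an integer upper level, n_i = 12.

The transition is from n = 12 to n = 6 (emission).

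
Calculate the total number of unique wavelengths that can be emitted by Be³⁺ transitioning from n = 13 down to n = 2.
66

The electron can occupy levels n = 2, 3, ..., 13 during de-excitation — that is m = 13 - 2 + 1 = 12 distinct levels.

The number of distinct spectral lines equals the number of ways to choose 2 of these m levels (each pair gives one possible emission transition):

Number of lines = m(m-1)/2 = 12×11/2 = 66

These correspond to all possible transitions between the 12 levels:
13 → 12, 13 → 11, 13 → 10, 13 → 9, 13 → 8, 13 → 7, 13 → 6, 13 → 5...

Each transition produces a photon with a unique energy (and thus wavelength). This count does not depend on Z.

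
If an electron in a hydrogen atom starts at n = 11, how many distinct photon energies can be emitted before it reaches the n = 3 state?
36

The electron can occupy levels n = 3, 4, ..., 11 during de-excitation — that is m = 11 - 3 + 1 = 9 distinct levels.

The number of distinct spectral lines equals the number of ways to choose 2 of these m levels (each pair gives one possible emission transition):

Number of lines = m(m-1)/2 = 9×8/2 = 36

These correspond to all possible transitions between the 9 levels:
11 → 10, 11 → 9, 11 → 8, 11 → 7, 11 → 6, 11 → 5, 11 → 4, 11 → 3...

Each transition produces a photon with a unique energy (and thus wavelength). This count does not depend on Z.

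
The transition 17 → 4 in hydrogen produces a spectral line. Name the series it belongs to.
Brackett series

The spectral series in hydrogen are named based on the final (lower) energy level:
- Lyman series: n_final = 1 (ultraviolet)
- Balmer series: n_final = 2 (visible/near-UV)
- Paschen series: n_final = 3 (infrared)
- Brackett series: n_final = 4 (infrared)
- Pfund series: n_final = 5 (far infrared)

Since this transition ends at n = 4, it belongs to the Brackett series.

For reference, this 17 → 4 line has photon energy
ΔE = 13.6057 eV × (1/4² - 1/17²) = 0.8032777033 eV,
corresponding to wavelength λ = hc/ΔE = 1239.84 eV·nm / 0.8032777033 eV = 1543.4762 nm in the infrared region.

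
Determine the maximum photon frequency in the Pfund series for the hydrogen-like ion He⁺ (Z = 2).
5.26375e+14 Hz

The series limit corresponds to the transition from n = ∞ to n = 5.
This is the highest energy (shortest wavelength) transition in the Pfund series.

E_∞ = 0 eV
E_5 = -13.6057 × 2² / 5² = -2.17691200 eV

Energy at series limit:
ΔE = E_∞ - E_5 = 0 - (-2.17691200) = 2.17691200 eV
E = 2.17691200 eV × (1.602177 × 10⁻¹⁹ J/eV) = 3.4877983e-19 J
f = E/h = 3.4877983e-19 J / (6.62607 × 10⁻³⁴ J·s) = 5.26375e+14 Hz

This energy equals the ionization energy from the n = 5 state of He⁺.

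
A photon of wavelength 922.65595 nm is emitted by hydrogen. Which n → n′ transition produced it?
n = 9 → n = 3

First, find the photon energy from the wavelength (hc = 1239.84 eV·nm):
E = hc/λ = 1239.84 eV·nm / 922.65595 nm = 1.3437728 eV

The energy levels of hydrogen satisfy E_n = -13.6057 / n² eV, so an emission n_i → n_f releases
ΔE = 13.6057 × (1/n_f² − 1/n_i²) eV.

Setting ΔE equal to the photon energy:
1/n_f² − 1/n_i² = 1.3437728 / 13.6057 = 0.098765429

Since 1/n_i² must be positive, we need 1/n_f² > 0.098765429, i.e. n_f ≤ 3. For each allowed n_f, solve n_i = (1/n_f² − 0.098765429)^(−1/2) and check whether it is a whole number:
  n_f = 1: 1/n_i² = 1.000000000 − 0.098765429 = 0.901234571 → n_i = 1.053  (not an integer) ✗
  n_f = 2: 1/n_i² = 0.250000000 − 0.098765429 = 0.151234571 → n_i = 2.571  (not an integer) ✗
  n_f = 3: 1/n_i² = 0.111111111 − 0.098765429 = 0.012345682 → n_i = 9.000  → integer, n_i = 9 ✓

Only n_f = 3 gives an integer upper level, n_i = 9.

The transition is from n = 9 to n = 3 (emission).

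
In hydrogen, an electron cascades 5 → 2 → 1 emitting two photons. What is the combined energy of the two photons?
13.06 eV

The energy levels of hydrogen are E_n = -13.6057 / n² eV.

First transition (5 → 2):
ΔE₁ = |E_2 - E_5|
ΔE₁ = |-3.40142500 - (-0.54422800)| = 2.85720 eV

Second transition (2 → 1):
ΔE₂ = |E_1 - E_2|
ΔE₂ = |-13.60570000 - (-3.40142500)| = 10.20428 eV

Total energy released:
E_total = ΔE₁ + ΔE₂ = 2.85720 + 10.20428 = 13.06 eV

Note: This equals the direct transition 5 → 1: 13.06 eV ✓
Energy is conserved regardless of the path taken.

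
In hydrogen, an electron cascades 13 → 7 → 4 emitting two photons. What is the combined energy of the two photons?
0.77 eV

The energy levels of hydrogen are E_n = -13.6057 / n² eV.

First transition (13 → 7):
ΔE₁ = |E_7 - E_13|
ΔE₁ = |-0.27766735 - (-0.08050710)| = 0.19716 eV

Second transition (7 → 4):
ΔE₂ = |E_4 - E_7|
ΔE₂ = |-0.85035625 - (-0.27766735)| = 0.57269 eV

Total energy released:
E_total = ΔE₁ + ΔE₂ = 0.19716 + 0.57269 = 0.77 eV

Note: This equals the direct transition 13 → 4: 0.77 eV ✓
Energy is conserved regardless of the path taken.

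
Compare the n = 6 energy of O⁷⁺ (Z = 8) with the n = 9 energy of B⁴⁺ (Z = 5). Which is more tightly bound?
O⁷⁺ at n = 6 (E = -24.18791 eV)

Using E_n = -13.6057 Z² / n² eV:

O⁷⁺ (Z = 8) at n = 6:
E = -13.6057 × 8² / 6² = -13.6057 × 64 / 36 = -24.18791111 eV

B⁴⁺ (Z = 5) at n = 9:
E = -13.6057 × 5² / 9² = -13.6057 × 25 / 81 = -4.19929012 eV

Since -24.18791111 eV < -4.19929012 eV,
O⁷⁺ at n = 6 is more tightly bound (requires more energy to ionize).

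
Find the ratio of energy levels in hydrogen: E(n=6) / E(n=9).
2.250

Using E_n = -13.6057 Z² / n² eV with Z = 1:

E_6 = -13.6057 / 6² = -13.6057 / 36 = -0.377936111 eV
E_9 = -13.6057 / 9² = -13.6057 / 81 = -0.167971605 eV

The ratio is:
E_6/E_9 = (-0.377936111) / (-0.167971605)
E_6/E_9 = (-13.6057/36) / (-13.6057/81)
E_6/E_9 = 81/36
E_6/E_9 = 2.250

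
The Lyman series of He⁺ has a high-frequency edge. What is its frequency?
1.31594e+16 Hz

The series limit corresponds to the transition from n = ∞ to n = 1.
This is the highest energy (shortest wavelength) transition in the Lyman series.

E_∞ = 0 eV
E_1 = -13.6057 × 2² / 1² = -54.4228000 eV

Energy at series limit:
ΔE = E_∞ - E_1 = 0 - (-54.4228000) = 54.4228000 eV
E = 54.4228000 eV × (1.602177 × 10⁻¹⁹ J/eV) = 8.7194958e-18 J
f = E/h = 8.7194958e-18 J / (6.62607 × 10⁻³⁴ J·s) = 1.31594e+16 Hz

This energy equals the ionization energy from the n = 1 state of He⁺.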